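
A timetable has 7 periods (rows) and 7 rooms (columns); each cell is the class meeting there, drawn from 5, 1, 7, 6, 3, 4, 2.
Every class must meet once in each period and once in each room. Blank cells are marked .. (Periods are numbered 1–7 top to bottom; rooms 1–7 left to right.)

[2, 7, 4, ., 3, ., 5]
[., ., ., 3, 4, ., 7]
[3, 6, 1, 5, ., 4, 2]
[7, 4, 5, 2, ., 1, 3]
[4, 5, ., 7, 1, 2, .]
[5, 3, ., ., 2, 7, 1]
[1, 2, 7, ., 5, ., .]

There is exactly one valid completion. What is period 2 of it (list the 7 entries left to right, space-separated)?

Period 2, room 1: period 2 has {7, 3, 4} and room 1 has {5, 1, 7, 3, 4, 2}, leaving only 6.
Period 2, room 2: period 2 has {7, 6, 3, 4} and room 2 has {5, 7, 6, 3, 4, 2}, leaving only 1.
Period 2, room 3: period 2 has {1, 7, 6, 3, 4} and room 3 has {5, 1, 7, 4}, leaving only 2.
Period 2, room 6: period 2 has {1, 7, 6, 3, 4, 2} and room 6 has {1, 7, 4, 2}, leaving only 5.
So period 2 reads: 6 1 2 3 4 5 7.

6 1 2 3 4 5 7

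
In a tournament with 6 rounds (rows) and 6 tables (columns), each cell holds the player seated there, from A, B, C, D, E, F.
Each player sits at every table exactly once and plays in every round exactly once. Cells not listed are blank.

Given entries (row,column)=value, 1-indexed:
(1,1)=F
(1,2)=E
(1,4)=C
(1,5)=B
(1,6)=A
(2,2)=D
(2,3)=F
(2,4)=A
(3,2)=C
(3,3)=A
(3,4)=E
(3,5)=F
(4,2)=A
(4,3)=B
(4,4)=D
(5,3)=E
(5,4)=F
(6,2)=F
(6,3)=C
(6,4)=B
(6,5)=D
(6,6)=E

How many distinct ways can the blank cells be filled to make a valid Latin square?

Round 1, table 3: eliminating its round and table leaves {D}.
Round 2, table 1: eliminating its round and table leaves {B, C, E}.
Round 2, table 5: eliminating its round and table leaves {C, E}.
Round 2, table 6: eliminating its round and table leaves {B, C}.
Round 3, table 1: eliminating its round and table leaves {B, D}.
Round 3, table 6: eliminating its round and table leaves {B, D}.
Round 4, table 1: eliminating its round and table leaves {C, E}.
Round 4, table 5: eliminating its round and table leaves {C, E}.
Round 4, table 6: eliminating its round and table leaves {C, F}.
Round 5, table 1: eliminating its round and table leaves {A, B, C, D}.
Round 5, table 2: eliminating its round and table leaves {B}.
Round 5, table 5: eliminating its round and table leaves {A, C}.
Round 5, table 6: eliminating its round and table leaves {B, C, D}.
Round 6, table 1: eliminating its round and table leaves {A}.
Enumerating the assignments across these blanks that avoid any round or table repeat gives 3 completions.

3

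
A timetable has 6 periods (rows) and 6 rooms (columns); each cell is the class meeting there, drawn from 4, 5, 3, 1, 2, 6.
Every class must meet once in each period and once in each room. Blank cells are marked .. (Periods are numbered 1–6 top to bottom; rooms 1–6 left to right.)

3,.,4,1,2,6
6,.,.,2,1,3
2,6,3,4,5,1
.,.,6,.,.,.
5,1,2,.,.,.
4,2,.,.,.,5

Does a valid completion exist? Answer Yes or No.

No period or room among the givens repeats a symbol, and propagating forced cells runs into no contradiction.
One valid completion exists (for instance, 3 5 4 1 2 6 / 6 4 5 2 1 3 / 2 6 3 4 5 1 / 1 3 6 5 4 2 / 5 1 2 3 6 4 / 4 2 1 6 3 5).

Yes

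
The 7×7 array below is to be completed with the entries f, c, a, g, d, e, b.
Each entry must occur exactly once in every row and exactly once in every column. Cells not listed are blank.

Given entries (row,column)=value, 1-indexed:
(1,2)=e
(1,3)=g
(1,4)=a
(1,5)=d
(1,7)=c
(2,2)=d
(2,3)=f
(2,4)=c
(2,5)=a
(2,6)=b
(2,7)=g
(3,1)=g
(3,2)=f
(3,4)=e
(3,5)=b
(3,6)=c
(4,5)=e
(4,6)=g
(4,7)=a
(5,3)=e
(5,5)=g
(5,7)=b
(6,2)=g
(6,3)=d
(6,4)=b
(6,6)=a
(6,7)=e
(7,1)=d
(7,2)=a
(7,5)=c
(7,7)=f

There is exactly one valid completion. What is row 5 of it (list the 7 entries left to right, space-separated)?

a c e f g d b

Row 5, column 2: row 5 has {g, e, b} and column 2 has {f, a, g, d, e}, leaving only c.
Row 1, column 6: row 1 has {c, a, g, d, e} and column 6 has {c, a, g, b}, leaving only f.
Row 5, column 6: row 5 has {c, g, e, b} and column 6 has {f, c, a, g, b}, leaving only d.
Row 5, column 4: row 5 has {c, g, d, e, b} and column 4 has {c, a, e, b}, leaving only f.
Row 5, column 1: row 5 has {f, c, g, d, e, b} and column 1 has {g, d}, leaving only a.
So row 5 reads: a c e f g d b.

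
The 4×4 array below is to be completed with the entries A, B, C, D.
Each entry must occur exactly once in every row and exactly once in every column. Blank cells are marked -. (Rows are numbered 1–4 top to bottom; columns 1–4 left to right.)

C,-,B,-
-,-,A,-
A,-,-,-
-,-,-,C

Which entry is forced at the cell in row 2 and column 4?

Row 4, column 3: row 4 has {C} and column 3 has {A, B}, leaving only D.
Row 3, column 3: row 3 has {A} and column 3 has {A, B, D}, leaving only C.
Row 4, column 1: row 4 has {C, D} and column 1 has {A, C}, leaving only B.
Row 2, column 1: row 2 has {A} and column 1 has {A, B, C}, leaving only D.
Row 2 already has {A, D} and column 4 already has {C}, so row 2, column 4 must be B.

B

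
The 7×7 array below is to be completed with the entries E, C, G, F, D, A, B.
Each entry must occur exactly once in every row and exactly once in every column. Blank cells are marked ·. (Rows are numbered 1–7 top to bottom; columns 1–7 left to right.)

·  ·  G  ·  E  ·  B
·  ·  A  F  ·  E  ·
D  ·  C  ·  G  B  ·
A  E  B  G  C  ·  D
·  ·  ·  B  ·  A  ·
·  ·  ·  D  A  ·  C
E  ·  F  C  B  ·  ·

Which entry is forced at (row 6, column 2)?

Row 1, column 4: row 1 has {E, G, B} and column 4 has {C, G, F, D, B}, leaving only A.
Row 2, column 5: row 2 has {E, F, A} and column 5 has {E, C, G, A, B}, leaving only D.
Row 2, column 7: row 2 has {E, F, D, A} and column 7 has {C, D, B}, leaving only G.
Row 3, column 4: row 3 has {C, G, D, B} and column 4 has {C, G, F, D, A, B}, leaving only E.
Row 4, column 6: row 4 has {E, C, G, D, A, B} and column 6 has {E, A, B}, leaving only F.
Row 5, column 5: row 5 has {A, B} and column 5 has {E, C, G, D, A, B}, leaving only F.
Row 5, column 7: row 5 has {F, A, B} and column 7 has {C, G, D, B}, leaving only E.
Row 5, column 3: row 5 has {E, F, A, B} and column 3 has {C, G, F, A, B}, leaving only D.
Row 6, column 3: row 6 has {C, D, A} and column 3 has {C, G, F, D, A, B}, leaving only E.
Row 6, column 6: row 6 has {E, C, D, A} and column 6 has {E, F, A, B}, leaving only G.
Row 7, column 6: row 7 has {E, C, F, B} and column 6 has {E, G, F, A, B}, leaving only D.
Row 1, column 6: row 1 has {E, G, A, B} and column 6 has {E, G, F, D, A, B}, leaving only C.
Row 1, column 1: row 1 has {E, C, G, A, B} and column 1 has {E, D, A}, leaving only F.
Row 1, column 2: row 1 has {E, C, G, F, A, B} and column 2 has {E}, leaving only D.
Row 6, column 1: row 6 has {E, C, G, D, A} and column 1 has {E, F, D, A}, leaving only B.
Row 6 already has {E, C, G, D, A, B} and column 2 already has {E, D}, so row 6, column 2 must be F.

F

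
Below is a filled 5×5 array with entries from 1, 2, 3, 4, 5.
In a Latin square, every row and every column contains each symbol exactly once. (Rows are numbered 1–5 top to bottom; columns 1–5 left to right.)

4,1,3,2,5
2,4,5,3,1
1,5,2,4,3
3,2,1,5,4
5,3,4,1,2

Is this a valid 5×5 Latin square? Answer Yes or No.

Each row is a permutation of the 5 symbols, and so is each column.

Yes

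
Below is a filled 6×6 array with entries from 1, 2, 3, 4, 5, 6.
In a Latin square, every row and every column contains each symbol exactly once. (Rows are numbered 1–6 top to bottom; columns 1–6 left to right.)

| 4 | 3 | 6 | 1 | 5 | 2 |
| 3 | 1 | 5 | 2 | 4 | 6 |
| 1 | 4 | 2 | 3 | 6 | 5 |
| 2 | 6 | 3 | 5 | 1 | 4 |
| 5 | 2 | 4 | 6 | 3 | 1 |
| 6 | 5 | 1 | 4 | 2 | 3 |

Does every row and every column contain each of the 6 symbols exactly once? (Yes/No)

Yes

Each row is a permutation of the 6 symbols, and so is each column.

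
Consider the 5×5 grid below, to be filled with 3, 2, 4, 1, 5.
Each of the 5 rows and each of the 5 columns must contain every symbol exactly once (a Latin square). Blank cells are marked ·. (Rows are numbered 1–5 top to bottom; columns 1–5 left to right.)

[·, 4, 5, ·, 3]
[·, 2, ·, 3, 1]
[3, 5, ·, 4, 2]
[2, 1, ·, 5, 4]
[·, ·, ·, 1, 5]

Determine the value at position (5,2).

3

Row 5 already has {1, 5} and column 2 already has {2, 4, 1, 5}, so row 5, column 2 must be 3.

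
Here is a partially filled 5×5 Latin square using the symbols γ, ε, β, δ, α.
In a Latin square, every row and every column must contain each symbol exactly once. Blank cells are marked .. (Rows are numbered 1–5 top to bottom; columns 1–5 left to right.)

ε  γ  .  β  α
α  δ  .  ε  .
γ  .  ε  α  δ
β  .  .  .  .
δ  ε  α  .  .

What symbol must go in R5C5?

Row 1, column 3: row 1 has {γ, ε, β, α} and column 3 has {ε, α}, leaving only δ.
Row 3, column 2: row 3 has {γ, ε, δ, α} and column 2 has {γ, ε, δ}, leaving only β.
Row 4, column 2: row 4 has {β} and column 2 has {γ, ε, β, δ}, leaving only α.
Row 4, column 3: row 4 has {β, α} and column 3 has {ε, δ, α}, leaving only γ.
Row 2, column 3: row 2 has {ε, δ, α} and column 3 has {γ, ε, δ, α}, leaving only β.
Row 2, column 5: row 2 has {ε, β, δ, α} and column 5 has {δ, α}, leaving only γ.
Row 5 already has {ε, δ, α} and column 5 already has {γ, δ, α}, so row 5, column 5 must be β.

β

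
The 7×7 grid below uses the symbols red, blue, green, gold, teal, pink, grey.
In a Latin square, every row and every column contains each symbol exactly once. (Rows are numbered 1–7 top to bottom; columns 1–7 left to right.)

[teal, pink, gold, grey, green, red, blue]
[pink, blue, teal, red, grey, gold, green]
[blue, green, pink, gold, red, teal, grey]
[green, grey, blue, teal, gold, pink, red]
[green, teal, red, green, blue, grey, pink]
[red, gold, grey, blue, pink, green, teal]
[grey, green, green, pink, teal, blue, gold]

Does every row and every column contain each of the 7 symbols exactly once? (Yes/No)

No

Row 5 contains green twice (at columns 1 and 4); row 7 is also not a permutation.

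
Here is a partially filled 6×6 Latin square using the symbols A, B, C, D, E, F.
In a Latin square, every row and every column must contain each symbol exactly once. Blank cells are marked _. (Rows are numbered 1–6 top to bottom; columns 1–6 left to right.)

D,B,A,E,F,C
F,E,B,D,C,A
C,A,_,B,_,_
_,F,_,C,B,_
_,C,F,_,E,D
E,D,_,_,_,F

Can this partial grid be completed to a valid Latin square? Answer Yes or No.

No

Row 3, column 5: row 3 has {A, B, C} and column 5 has {B, C, E, F}, so it must be D.
Row 3, column 3: row 3 has {A, B, C, D} and column 3 has {A, B, F}, so it must be E.
Now row 3, column 6: row 3 together with column 6 already contain {A, B, C, D, E, F} — every symbol — so nothing can go there. The grid has no valid completion.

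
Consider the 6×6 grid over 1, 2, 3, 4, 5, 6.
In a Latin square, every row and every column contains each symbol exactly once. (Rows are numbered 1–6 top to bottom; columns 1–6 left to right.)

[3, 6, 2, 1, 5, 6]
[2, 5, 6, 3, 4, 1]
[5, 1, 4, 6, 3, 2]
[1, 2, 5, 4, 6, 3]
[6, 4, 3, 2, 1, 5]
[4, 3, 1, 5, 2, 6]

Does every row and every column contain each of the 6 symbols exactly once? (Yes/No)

No

Row 1 contains 6 twice (at columns 2 and 6), so it is not a permutation.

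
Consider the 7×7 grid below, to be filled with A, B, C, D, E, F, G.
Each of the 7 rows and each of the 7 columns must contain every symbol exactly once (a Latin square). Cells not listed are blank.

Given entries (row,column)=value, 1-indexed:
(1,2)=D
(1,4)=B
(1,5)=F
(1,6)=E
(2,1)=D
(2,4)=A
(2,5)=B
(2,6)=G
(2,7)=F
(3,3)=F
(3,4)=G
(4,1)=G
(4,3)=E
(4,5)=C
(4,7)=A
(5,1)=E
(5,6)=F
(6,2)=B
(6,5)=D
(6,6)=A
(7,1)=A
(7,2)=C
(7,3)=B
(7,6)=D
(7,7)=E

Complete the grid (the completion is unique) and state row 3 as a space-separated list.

Row 1, column 1: row 1 has {B, D, E, F} and column 1 has {A, D, E, G}, leaving only C.
Row 3, column 1: row 3 has {F, G} and column 1 has {A, C, D, E, G}, leaving only B.
Row 3, column 6: row 3 has {B, F, G} and column 6 has {A, D, E, F, G}, leaving only C.
Row 3, column 7: row 3 has {B, C, F, G} and column 7 has {A, E, F}, leaving only D.
Row 1, column 7: row 1 has {B, C, D, E, F} and column 7 has {A, D, E, F}, leaving only G.
Row 1, column 3: row 1 has {B, C, D, E, F, G} and column 3 has {B, E, F}, leaving only A.
Row 2, column 2: row 2 has {A, B, D, F, G} and column 2 has {B, C, D}, leaving only E.
Row 3, column 2: row 3 has {B, C, D, F, G} and column 2 has {B, C, D, E}, leaving only A.
Row 3, column 5: row 3 has {A, B, C, D, F, G} and column 5 has {B, C, D, F}, leaving only E.
So row 3 reads: B A F G E C D.

B A F G E C D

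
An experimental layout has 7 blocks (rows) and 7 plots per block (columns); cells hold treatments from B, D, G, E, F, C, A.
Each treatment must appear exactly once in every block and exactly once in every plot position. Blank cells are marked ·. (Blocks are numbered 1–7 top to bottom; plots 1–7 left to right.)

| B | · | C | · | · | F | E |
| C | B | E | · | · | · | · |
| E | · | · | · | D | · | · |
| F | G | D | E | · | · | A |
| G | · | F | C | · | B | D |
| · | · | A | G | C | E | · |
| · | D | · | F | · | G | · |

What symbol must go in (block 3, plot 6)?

A

Block 1, plot 2: block 1 has {B, E, F, C} and plot 2 has {B, D, G}, leaving only A.
Block 1, plot 4: block 1 has {B, E, F, C, A} and plot 4 has {G, E, F, C}, leaving only D.
Block 1, plot 5: block 1 has {B, D, E, F, C, A} and plot 5 has {D, C}, leaving only G.
Block 2, plot 4: block 2 has {B, E, C} and plot 4 has {D, G, E, F, C}, leaving only A.
Block 2, plot 5: block 2 has {B, E, C, A} and plot 5 has {D, G, C}, leaving only F.
Block 2, plot 6: block 2 has {B, E, F, C, A} and plot 6 has {B, G, E, F}, leaving only D.
Block 2, plot 7: block 2 has {B, D, E, F, C, A} and plot 7 has {D, E, A}, leaving only G.
Block 3, plot 4: block 3 has {D, E} and plot 4 has {D, G, E, F, C, A}, leaving only B.
Block 3, plot 3: block 3 has {B, D, E} and plot 3 has {D, E, F, C, A}, leaving only G.
Block 4, plot 5: block 4 has {D, G, E, F, A} and plot 5 has {D, G, F, C}, leaving only B.
Block 4, plot 6: block 4 has {B, D, G, E, F, A} and plot 6 has {B, D, G, E, F}, leaving only C.
Block 3 already has {B, D, G, E} and plot 6 already has {B, D, G, E, F, C}, so block 3, plot 6 must be A.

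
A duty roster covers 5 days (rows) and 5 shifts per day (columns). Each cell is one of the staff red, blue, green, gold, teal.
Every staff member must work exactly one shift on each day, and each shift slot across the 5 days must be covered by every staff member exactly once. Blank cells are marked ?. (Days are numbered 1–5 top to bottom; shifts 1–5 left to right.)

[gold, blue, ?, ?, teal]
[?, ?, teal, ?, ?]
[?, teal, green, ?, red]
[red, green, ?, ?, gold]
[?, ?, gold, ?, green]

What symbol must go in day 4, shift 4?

teal

Day 1, shift 3: day 1 has {blue, gold, teal} and shift 3 has {green, gold, teal}, leaving only red.
Day 1, shift 4: day 1 has {red, blue, gold, teal} and shift 4 has {}, leaving only green.
Day 2, shift 5: day 2 has {teal} and shift 5 has {red, green, gold, teal}, leaving only blue.
Day 2, shift 1: day 2 has {blue, teal} and shift 1 has {red, gold}, leaving only green.
Day 3, shift 1: day 3 has {red, green, teal} and shift 1 has {red, green, gold}, leaving only blue.
Day 3, shift 4: day 3 has {red, blue, green, teal} and shift 4 has {green}, leaving only gold.
Day 2, shift 4: day 2 has {blue, green, teal} and shift 4 has {green, gold}, leaving only red.
Day 2, shift 2: day 2 has {red, blue, green, teal} and shift 2 has {blue, green, teal}, leaving only gold.
Day 4, shift 3: day 4 has {red, green, gold} and shift 3 has {red, green, gold, teal}, leaving only blue.
Day 4 already has {red, blue, green, gold} and shift 4 already has {red, green, gold}, so day 4, shift 4 must be teal.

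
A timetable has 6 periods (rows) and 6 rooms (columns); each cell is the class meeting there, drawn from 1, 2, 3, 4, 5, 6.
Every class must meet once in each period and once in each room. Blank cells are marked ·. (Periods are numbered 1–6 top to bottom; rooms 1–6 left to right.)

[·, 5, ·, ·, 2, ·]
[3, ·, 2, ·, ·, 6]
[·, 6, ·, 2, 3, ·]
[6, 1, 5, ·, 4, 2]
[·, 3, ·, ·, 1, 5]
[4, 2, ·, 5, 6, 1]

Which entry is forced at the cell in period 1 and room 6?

Period 1, room 1: period 1 has {2, 5} and room 1 has {3, 4, 6}, leaving only 1.
Period 2, room 2: period 2 has {2, 3, 6} and room 2 has {1, 2, 3, 5, 6}, leaving only 4.
Period 2, room 4: period 2 has {2, 3, 4, 6} and room 4 has {2, 5}, leaving only 1.
Period 2, room 5: period 2 has {1, 2, 3, 4, 6} and room 5 has {1, 2, 3, 4, 6}, leaving only 5.
Period 3, room 1: period 3 has {2, 3, 6} and room 1 has {1, 3, 4, 6}, leaving only 5.
Period 3, room 6: period 3 has {2, 3, 5, 6} and room 6 has {1, 2, 5, 6}, leaving only 4.
Period 1 already has {1, 2, 5} and room 6 already has {1, 2, 4, 5, 6}, so period 1, room 6 must be 3.

3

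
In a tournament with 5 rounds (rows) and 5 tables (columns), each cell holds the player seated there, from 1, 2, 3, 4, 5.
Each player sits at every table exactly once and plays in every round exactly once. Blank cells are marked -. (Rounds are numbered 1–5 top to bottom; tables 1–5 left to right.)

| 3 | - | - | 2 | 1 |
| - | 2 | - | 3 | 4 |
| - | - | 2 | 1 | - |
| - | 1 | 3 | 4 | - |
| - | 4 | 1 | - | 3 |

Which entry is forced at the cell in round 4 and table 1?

Round 1, table 2: round 1 has {1, 2, 3} and table 2 has {1, 2, 4}, leaving only 5.
Round 1, table 3: round 1 has {1, 2, 3, 5} and table 3 has {1, 2, 3}, leaving only 4.
Round 2, table 3: round 2 has {2, 3, 4} and table 3 has {1, 2, 3, 4}, leaving only 5.
Round 2, table 1: round 2 has {2, 3, 4, 5} and table 1 has {3}, leaving only 1.
Round 3, table 2: round 3 has {1, 2} and table 2 has {1, 2, 4, 5}, leaving only 3.
Round 3, table 5: round 3 has {1, 2, 3} and table 5 has {1, 3, 4}, leaving only 5.
Round 3, table 1: round 3 has {1, 2, 3, 5} and table 1 has {1, 3}, leaving only 4.
Round 4, table 5: round 4 has {1, 3, 4} and table 5 has {1, 3, 4, 5}, leaving only 2.
Round 4 already has {1, 2, 3, 4} and table 1 already has {1, 3, 4}, so round 4, table 1 must be 5.

5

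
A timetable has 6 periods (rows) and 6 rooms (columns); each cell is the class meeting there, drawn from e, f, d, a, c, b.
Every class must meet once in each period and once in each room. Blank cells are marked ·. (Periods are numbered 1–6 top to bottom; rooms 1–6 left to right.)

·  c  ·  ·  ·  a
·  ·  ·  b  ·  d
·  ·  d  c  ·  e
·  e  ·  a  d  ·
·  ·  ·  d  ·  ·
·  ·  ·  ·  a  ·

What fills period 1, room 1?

d

Period 1, room 1 is narrowed to {e, f, d, b}.
If it were e, then period 1, room 5 would be left with no valid symbol.
If it were f, then period 1, room 5 would be left with no valid symbol.
If it were b, propagating the remaining blanks reaches a contradiction.
So period 1, room 1 must be d.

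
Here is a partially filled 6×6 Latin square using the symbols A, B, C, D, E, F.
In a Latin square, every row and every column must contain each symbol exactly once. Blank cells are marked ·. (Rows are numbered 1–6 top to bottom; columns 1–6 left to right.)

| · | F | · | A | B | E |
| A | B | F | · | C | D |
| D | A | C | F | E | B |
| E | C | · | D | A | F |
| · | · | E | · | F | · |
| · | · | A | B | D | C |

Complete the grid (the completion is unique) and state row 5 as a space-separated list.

Row 5, column 2: row 5 has {E, F} and column 2 has {A, B, C, F}, leaving only D.
Row 5, column 4: row 5 has {D, E, F} and column 4 has {A, B, D, F}, leaving only C.
Row 5, column 1: row 5 has {C, D, E, F} and column 1 has {A, D, E}, leaving only B.
Row 5, column 6: row 5 has {B, C, D, E, F} and column 6 has {B, C, D, E, F}, leaving only A.
So row 5 reads: B D E C F A.

B D E C F A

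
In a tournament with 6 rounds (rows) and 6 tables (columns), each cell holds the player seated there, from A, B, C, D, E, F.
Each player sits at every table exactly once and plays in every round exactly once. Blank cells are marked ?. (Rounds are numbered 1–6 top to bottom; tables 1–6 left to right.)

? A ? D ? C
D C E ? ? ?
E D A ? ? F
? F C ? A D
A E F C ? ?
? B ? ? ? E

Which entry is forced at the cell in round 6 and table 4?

A

Round 1, table 3: round 1 has {A, C, D} and table 3 has {A, C, E, F}, leaving only B.
Round 1, table 1: round 1 has {A, B, C, D} and table 1 has {A, D, E}, leaving only F.
Round 1, table 5: round 1 has {A, B, C, D, F} and table 5 has {A}, leaving only E.
Round 3, table 4: round 3 has {A, D, E, F} and table 4 has {C, D}, leaving only B.
Round 3, table 5: round 3 has {A, B, D, E, F} and table 5 has {A, E}, leaving only C.
Round 4, table 1: round 4 has {A, C, D, F} and table 1 has {A, D, E, F}, leaving only B.
Round 4, table 4: round 4 has {A, B, C, D, F} and table 4 has {B, C, D}, leaving only E.
Round 5, table 6: round 5 has {A, C, E, F} and table 6 has {C, D, E, F}, leaving only B.
Round 2, table 6: round 2 has {C, D, E} and table 6 has {B, C, D, E, F}, leaving only A.
Round 2, table 4: round 2 has {A, C, D, E} and table 4 has {B, C, D, E}, leaving only F.
Round 6 already has {B, E} and table 4 already has {B, C, D, E, F}, so round 6, table 4 must be A.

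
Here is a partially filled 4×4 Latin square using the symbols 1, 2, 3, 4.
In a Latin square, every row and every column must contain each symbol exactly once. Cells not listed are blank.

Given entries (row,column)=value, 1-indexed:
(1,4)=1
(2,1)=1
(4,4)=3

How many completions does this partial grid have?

16

Row 1, column 1: eliminating its row and column leaves {2, 3, 4}.
Row 1, column 2: eliminating its row and column leaves {2, 3, 4}.
Row 1, column 3: eliminating its row and column leaves {2, 3, 4}.
Row 2, column 2: eliminating its row and column leaves {2, 3, 4}.
Row 2, column 3: eliminating its row and column leaves {2, 3, 4}.
Row 2, column 4: eliminating its row and column leaves {2, 4}.
Row 3, column 1: eliminating its row and column leaves {2, 3, 4}.
Row 3, column 2: eliminating its row and column leaves {1, 2, 3, 4}.
Row 3, column 3: eliminating its row and column leaves {1, 2, 3, 4}.
Row 3, column 4: eliminating its row and column leaves {2, 4}.
Row 4, column 1: eliminating its row and column leaves {2, 4}.
Row 4, column 2: eliminating its row and column leaves {1, 2, 4}.
Row 4, column 3: eliminating its row and column leaves {1, 2, 4}.
Enumerating the assignments across these blanks that avoid any row or column repeat gives 16 completions.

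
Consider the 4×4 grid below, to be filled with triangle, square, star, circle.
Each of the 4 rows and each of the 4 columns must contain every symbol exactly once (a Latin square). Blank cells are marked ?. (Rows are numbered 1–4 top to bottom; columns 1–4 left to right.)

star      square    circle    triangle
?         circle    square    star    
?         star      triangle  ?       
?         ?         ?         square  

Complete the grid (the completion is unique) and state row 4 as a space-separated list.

Row 4, column 2: row 4 has {square} and column 2 has {square, star, circle}, leaving only triangle.
Row 4, column 1: row 4 has {triangle, square} and column 1 has {star}, leaving only circle.
Row 4, column 3: row 4 has {triangle, square, circle} and column 3 has {triangle, square, circle}, leaving only star.
So row 4 reads: circle triangle star square.

circle triangle star square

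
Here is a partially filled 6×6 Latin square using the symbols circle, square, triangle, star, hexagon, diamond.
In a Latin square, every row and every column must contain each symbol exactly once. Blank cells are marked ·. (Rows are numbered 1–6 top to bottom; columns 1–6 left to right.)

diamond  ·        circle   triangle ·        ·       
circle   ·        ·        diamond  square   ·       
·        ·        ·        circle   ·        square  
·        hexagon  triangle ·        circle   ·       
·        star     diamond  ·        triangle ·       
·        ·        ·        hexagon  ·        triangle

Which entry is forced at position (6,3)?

Row 1, column 2: row 1 has {circle, triangle, diamond} and column 2 has {star, hexagon}, leaving only square.
Row 2, column 2: row 2 has {circle, square, diamond} and column 2 has {square, star, hexagon}, leaving only triangle.
Row 3, column 2: row 3 has {circle, square} and column 2 has {square, triangle, star, hexagon}, leaving only diamond.
Row 5, column 4: row 5 has {triangle, star, diamond} and column 4 has {circle, triangle, hexagon, diamond}, leaving only square.
Row 4, column 4: row 4 has {circle, triangle, hexagon} and column 4 has {circle, square, triangle, hexagon, diamond}, leaving only star.
Row 4, column 1: row 4 has {circle, triangle, star, hexagon} and column 1 has {circle, diamond}, leaving only square.
Row 4, column 6: row 4 has {circle, square, triangle, star, hexagon} and column 6 has {square, triangle}, leaving only diamond.
Row 5, column 1: row 5 has {square, triangle, star, diamond} and column 1 has {circle, square, diamond}, leaving only hexagon.
Row 5, column 6: row 5 has {square, triangle, star, hexagon, diamond} and column 6 has {square, triangle, diamond}, leaving only circle.
Row 6, column 1: row 6 has {triangle, hexagon} and column 1 has {circle, square, hexagon, diamond}, leaving only star.
Row 6 already has {triangle, star, hexagon} and column 3 already has {circle, triangle, diamond}, so row 6, column 3 must be square.

square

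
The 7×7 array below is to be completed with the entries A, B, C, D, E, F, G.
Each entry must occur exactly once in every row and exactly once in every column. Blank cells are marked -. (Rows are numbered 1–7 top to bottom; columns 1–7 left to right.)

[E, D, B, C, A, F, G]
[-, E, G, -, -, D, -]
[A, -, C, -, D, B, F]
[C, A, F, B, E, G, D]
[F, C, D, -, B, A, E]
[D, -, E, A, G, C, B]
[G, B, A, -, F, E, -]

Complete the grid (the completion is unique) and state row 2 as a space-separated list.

Row 2, column 1: row 2 has {D, E, G} and column 1 has {A, C, D, E, F, G}, leaving only B.
Row 2, column 4: row 2 has {B, D, E, G} and column 4 has {A, B, C}, leaving only F.
Row 2, column 5: row 2 has {B, D, E, F, G} and column 5 has {A, B, D, E, F, G}, leaving only C.
Row 2, column 7: row 2 has {B, C, D, E, F, G} and column 7 has {B, D, E, F, G}, leaving only A.
So row 2 reads: B E G F C D A.

B E G F C D A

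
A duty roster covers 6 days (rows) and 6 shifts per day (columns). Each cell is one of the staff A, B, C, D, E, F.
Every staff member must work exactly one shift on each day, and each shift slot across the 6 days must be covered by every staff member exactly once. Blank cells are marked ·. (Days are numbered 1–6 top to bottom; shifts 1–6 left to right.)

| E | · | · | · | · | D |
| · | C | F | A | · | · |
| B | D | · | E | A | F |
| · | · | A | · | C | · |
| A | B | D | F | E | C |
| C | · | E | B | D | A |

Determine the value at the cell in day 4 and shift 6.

B

Day 1, shift 4: day 1 has {D, E} and shift 4 has {A, B, E, F}, leaving only C.
Day 1, shift 3: day 1 has {C, D, E} and shift 3 has {A, D, E, F}, leaving only B.
Day 1, shift 5: day 1 has {B, C, D, E} and shift 5 has {A, C, D, E}, leaving only F.
Day 1, shift 2: day 1 has {B, C, D, E, F} and shift 2 has {B, C, D}, leaving only A.
Day 2, shift 1: day 2 has {A, C, F} and shift 1 has {A, B, C, E}, leaving only D.
Day 2, shift 5: day 2 has {A, C, D, F} and shift 5 has {A, C, D, E, F}, leaving only B.
Day 2, shift 6: day 2 has {A, B, C, D, F} and shift 6 has {A, C, D, F}, leaving only E.
Day 4 already has {A, C} and shift 6 already has {A, C, D, E, F}, so day 4, shift 6 must be B.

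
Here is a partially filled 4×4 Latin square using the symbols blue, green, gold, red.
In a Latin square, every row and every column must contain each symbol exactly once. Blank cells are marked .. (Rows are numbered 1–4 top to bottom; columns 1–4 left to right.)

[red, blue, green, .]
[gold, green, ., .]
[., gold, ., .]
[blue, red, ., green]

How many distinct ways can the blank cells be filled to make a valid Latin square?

2

Row 1, column 4: eliminating its row and column leaves {gold}.
Row 2, column 3: eliminating its row and column leaves {blue, red}.
Row 2, column 4: eliminating its row and column leaves {blue, red}.
Row 3, column 1: eliminating its row and column leaves {green}.
Row 3, column 3: eliminating its row and column leaves {blue, red}.
Row 3, column 4: eliminating its row and column leaves {blue, red}.
Row 4, column 3: eliminating its row and column leaves {gold}.
Enumerating the assignments across these blanks that avoid any row or column repeat gives 2 completions.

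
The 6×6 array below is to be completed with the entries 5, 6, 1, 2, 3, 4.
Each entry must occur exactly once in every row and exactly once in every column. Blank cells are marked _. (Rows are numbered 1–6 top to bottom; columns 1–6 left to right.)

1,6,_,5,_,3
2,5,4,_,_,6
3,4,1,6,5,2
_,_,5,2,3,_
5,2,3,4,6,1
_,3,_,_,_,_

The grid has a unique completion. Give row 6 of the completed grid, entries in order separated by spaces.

4 3 6 1 2 5

Row 6, column 4: row 6 has {3} and column 4 has {5, 6, 2, 4}, leaving only 1.
Row 1, column 3: row 1 has {5, 6, 1, 3} and column 3 has {5, 1, 3, 4}, leaving only 2.
Row 6, column 3: row 6 has {1, 3} and column 3 has {5, 1, 2, 3, 4}, leaving only 6.
Row 6, column 1: row 6 has {6, 1, 3} and column 1 has {5, 1, 2, 3}, leaving only 4.
Row 6, column 5: row 6 has {6, 1, 3, 4} and column 5 has {5, 6, 3}, leaving only 2.
Row 6, column 6: row 6 has {6, 1, 2, 3, 4} and column 6 has {6, 1, 2, 3}, leaving only 5.
So row 6 reads: 4 3 6 1 2 5.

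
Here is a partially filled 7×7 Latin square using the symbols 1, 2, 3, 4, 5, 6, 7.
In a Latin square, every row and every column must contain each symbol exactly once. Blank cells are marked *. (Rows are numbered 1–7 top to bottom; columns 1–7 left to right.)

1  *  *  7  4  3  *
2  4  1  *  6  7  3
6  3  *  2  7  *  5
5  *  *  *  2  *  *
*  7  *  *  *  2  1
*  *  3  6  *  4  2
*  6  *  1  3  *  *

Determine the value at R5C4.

4

Row 1, column 7: row 1 has {1, 3, 4, 7} and column 7 has {1, 2, 3, 5}, leaving only 6.
Row 2, column 4: row 2 has {1, 2, 3, 4, 6, 7} and column 4 has {1, 2, 6, 7}, leaving only 5.
Row 3, column 3: row 3 has {2, 3, 5, 6, 7} and column 3 has {1, 3}, leaving only 4.
Row 3, column 6: row 3 has {2, 3, 4, 5, 6, 7} and column 6 has {2, 3, 4, 7}, leaving only 1.
Row 4, column 2: row 4 has {2, 5} and column 2 has {3, 4, 6, 7}, leaving only 1.
Row 4, column 6: row 4 has {1, 2, 5} and column 6 has {1, 2, 3, 4, 7}, leaving only 6.
Row 4, column 3: row 4 has {1, 2, 5, 6} and column 3 has {1, 3, 4}, leaving only 7.
Row 4, column 7: row 4 has {1, 2, 5, 6, 7} and column 7 has {1, 2, 3, 5, 6}, leaving only 4.
Row 4, column 4: row 4 has {1, 2, 4, 5, 6, 7} and column 4 has {1, 2, 5, 6, 7}, leaving only 3.
Row 5 already has {1, 2, 7} and column 4 already has {1, 2, 3, 5, 6, 7}, so row 5, column 4 must be 4.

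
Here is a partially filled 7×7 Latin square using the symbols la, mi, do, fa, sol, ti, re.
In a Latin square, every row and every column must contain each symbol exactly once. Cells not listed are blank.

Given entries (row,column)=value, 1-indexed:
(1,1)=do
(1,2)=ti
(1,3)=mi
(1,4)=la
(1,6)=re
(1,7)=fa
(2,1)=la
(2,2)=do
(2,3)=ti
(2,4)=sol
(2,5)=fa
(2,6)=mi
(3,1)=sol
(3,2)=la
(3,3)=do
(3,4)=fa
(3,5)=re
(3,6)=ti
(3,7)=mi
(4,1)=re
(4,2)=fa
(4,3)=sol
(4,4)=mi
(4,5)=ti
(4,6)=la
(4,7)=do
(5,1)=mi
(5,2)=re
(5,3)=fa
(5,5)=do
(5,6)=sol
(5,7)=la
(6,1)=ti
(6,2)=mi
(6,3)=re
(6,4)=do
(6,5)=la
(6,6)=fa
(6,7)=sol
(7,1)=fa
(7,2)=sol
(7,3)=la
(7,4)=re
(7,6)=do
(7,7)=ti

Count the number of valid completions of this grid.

1

Row 1, column 5: eliminating its row and column leaves {sol}.
Row 2, column 7: eliminating its row and column leaves {re}.
Row 5, column 4: eliminating its row and column leaves {ti}.
Row 7, column 5: eliminating its row and column leaves {mi}.
Only one assignment across all blanks avoids any row or column repeat, giving 1 completion.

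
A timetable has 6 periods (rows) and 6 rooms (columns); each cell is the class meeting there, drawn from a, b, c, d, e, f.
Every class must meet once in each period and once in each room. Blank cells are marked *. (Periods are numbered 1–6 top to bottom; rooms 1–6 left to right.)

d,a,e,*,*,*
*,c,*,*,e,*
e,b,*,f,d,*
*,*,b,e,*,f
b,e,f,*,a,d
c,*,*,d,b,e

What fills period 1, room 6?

Period 4, room 1: period 4 has {b, e, f} and room 1 has {b, c, d, e}, leaving only a.
Period 2, room 1: period 2 has {c, e} and room 1 has {a, b, c, d, e}, leaving only f.
Period 4, room 2: period 4 has {a, b, e, f} and room 2 has {a, b, c, e}, leaving only d.
Period 4, room 5: period 4 has {a, b, d, e, f} and room 5 has {a, b, d, e}, leaving only c.
Period 1, room 5: period 1 has {a, d, e} and room 5 has {a, b, c, d, e}, leaving only f.
Period 5, room 4: period 5 has {a, b, d, e, f} and room 4 has {d, e, f}, leaving only c.
Period 1, room 4: period 1 has {a, d, e, f} and room 4 has {c, d, e, f}, leaving only b.
Period 1 already has {a, b, d, e, f} and room 6 already has {d, e, f}, so period 1, room 6 must be c.

c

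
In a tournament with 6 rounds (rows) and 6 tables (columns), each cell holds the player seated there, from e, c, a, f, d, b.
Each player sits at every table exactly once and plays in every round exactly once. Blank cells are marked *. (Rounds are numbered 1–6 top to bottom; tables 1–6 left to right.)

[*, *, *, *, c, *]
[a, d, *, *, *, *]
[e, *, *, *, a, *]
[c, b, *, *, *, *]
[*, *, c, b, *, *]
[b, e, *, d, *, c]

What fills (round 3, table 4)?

f

Round 6, table 5: round 6 has {e, c, d, b} and table 5 has {c, a}, leaving only f.
Round 6, table 3: round 6 has {e, c, f, d, b} and table 3 has {c}, leaving only a.
Round 3, table 4 is narrowed to {c, f}.
If it were c, then round 5, table 2 would be left with no valid symbol.
So round 3, table 4 must be f.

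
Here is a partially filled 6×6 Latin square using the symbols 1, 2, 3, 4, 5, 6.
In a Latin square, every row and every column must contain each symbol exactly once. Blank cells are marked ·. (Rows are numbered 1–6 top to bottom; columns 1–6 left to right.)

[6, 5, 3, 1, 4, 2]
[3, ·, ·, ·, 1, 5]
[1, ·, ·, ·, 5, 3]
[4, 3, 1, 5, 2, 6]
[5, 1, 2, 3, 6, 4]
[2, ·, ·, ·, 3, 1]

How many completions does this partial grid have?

Row 2, column 2: eliminating its row and column leaves {2, 4, 6}.
Row 2, column 3: eliminating its row and column leaves {4, 6}.
Row 2, column 4: eliminating its row and column leaves {2, 4, 6}.
Row 3, column 2: eliminating its row and column leaves {2, 4, 6}.
Row 3, column 3: eliminating its row and column leaves {4, 6}.
Row 3, column 4: eliminating its row and column leaves {2, 4, 6}.
Row 6, column 2: eliminating its row and column leaves {4, 6}.
Row 6, column 3: eliminating its row and column leaves {4, 5, 6}.
Row 6, column 4: eliminating its row and column leaves {4, 6}.
Enumerating the assignments across these blanks that avoid any row or column repeat gives 4 completions.

4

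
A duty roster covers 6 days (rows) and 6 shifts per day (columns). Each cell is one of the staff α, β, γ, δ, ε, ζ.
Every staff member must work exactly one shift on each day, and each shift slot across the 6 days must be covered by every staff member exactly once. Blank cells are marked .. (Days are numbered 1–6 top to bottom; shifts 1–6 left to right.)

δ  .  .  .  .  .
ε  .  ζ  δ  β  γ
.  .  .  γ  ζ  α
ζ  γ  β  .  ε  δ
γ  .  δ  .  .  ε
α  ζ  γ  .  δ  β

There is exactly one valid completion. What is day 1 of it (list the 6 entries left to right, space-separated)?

Day 1, shift 6: day 1 has {δ} and shift 6 has {α, β, γ, δ, ε}, leaving only ζ.
Day 2, shift 2: day 2 has {β, γ, δ, ε, ζ} and shift 2 has {γ, ζ}, leaving only α.
Day 3, shift 1: day 3 has {α, γ, ζ} and shift 1 has {α, γ, δ, ε, ζ}, leaving only β.
Day 3, shift 3: day 3 has {α, β, γ, ζ} and shift 3 has {β, γ, δ, ζ}, leaving only ε.
Day 1, shift 3: day 1 has {δ, ζ} and shift 3 has {β, γ, δ, ε, ζ}, leaving only α.
Day 1, shift 5: day 1 has {α, δ, ζ} and shift 5 has {β, δ, ε, ζ}, leaving only γ.
Day 3, shift 2: day 3 has {α, β, γ, ε, ζ} and shift 2 has {α, γ, ζ}, leaving only δ.
Day 4, shift 4: day 4 has {β, γ, δ, ε, ζ} and shift 4 has {γ, δ}, leaving only α.
Day 5, shift 2: day 5 has {γ, δ, ε} and shift 2 has {α, γ, δ, ζ}, leaving only β.
Day 1, shift 2: day 1 has {α, γ, δ, ζ} and shift 2 has {α, β, γ, δ, ζ}, leaving only ε.
Day 1, shift 4: day 1 has {α, γ, δ, ε, ζ} and shift 4 has {α, γ, δ}, leaving only β.
So day 1 reads: δ ε α β γ ζ.

δ ε α β γ ζ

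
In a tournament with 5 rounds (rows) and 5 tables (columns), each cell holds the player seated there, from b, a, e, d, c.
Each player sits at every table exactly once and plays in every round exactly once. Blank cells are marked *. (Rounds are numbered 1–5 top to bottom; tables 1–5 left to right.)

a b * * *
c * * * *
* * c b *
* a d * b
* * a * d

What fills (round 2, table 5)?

e

Round 1, table 3: round 1 has {b, a} and table 3 has {a, d, c}, leaving only e.
Round 1, table 5: round 1 has {b, a, e} and table 5 has {b, d}, leaving only c.
Round 1, table 4: round 1 has {b, a, e, c} and table 4 has {b}, leaving only d.
Round 2, table 3: round 2 has {c} and table 3 has {a, e, d, c}, leaving only b.
Round 4, table 1: round 4 has {b, a, d} and table 1 has {a, c}, leaving only e.
Round 3, table 1: round 3 has {b, c} and table 1 has {a, e, c}, leaving only d.
Round 3, table 2: round 3 has {b, d, c} and table 2 has {b, a}, leaving only e.
Round 2, table 2: round 2 has {b, c} and table 2 has {b, a, e}, leaving only d.
Round 3, table 5: round 3 has {b, e, d, c} and table 5 has {b, d, c}, leaving only a.
Round 2 already has {b, d, c} and table 5 already has {b, a, d, c}, so round 2, table 5 must be e.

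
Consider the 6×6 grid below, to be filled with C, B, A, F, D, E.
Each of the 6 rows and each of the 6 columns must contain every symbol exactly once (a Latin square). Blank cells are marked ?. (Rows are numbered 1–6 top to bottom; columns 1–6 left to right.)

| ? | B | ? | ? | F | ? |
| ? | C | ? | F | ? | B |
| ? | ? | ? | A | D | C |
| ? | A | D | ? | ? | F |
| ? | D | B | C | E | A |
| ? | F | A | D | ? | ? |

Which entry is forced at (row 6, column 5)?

B

Row 1, column 4: row 1 has {B, F} and column 4 has {C, A, F, D}, leaving only E.
Row 1, column 3: row 1 has {B, F, E} and column 3 has {B, A, D}, leaving only C.
Row 1, column 6: row 1 has {C, B, F, E} and column 6 has {C, B, A, F}, leaving only D.
Row 1, column 1: row 1 has {C, B, F, D, E} and column 1 has {}, leaving only A.
Row 2, column 3: row 2 has {C, B, F} and column 3 has {C, B, A, D}, leaving only E.
Row 2, column 1: row 2 has {C, B, F, E} and column 1 has {A}, leaving only D.
Row 2, column 5: row 2 has {C, B, F, D, E} and column 5 has {F, D, E}, leaving only A.
Row 3, column 2: row 3 has {C, A, D} and column 2 has {C, B, A, F, D}, leaving only E.
Row 3, column 3: row 3 has {C, A, D, E} and column 3 has {C, B, A, D, E}, leaving only F.
Row 3, column 1: row 3 has {C, A, F, D, E} and column 1 has {A, D}, leaving only B.
Row 4, column 4: row 4 has {A, F, D} and column 4 has {C, A, F, D, E}, leaving only B.
Row 4, column 5: row 4 has {B, A, F, D} and column 5 has {A, F, D, E}, leaving only C.
Row 6 already has {A, F, D} and column 5 already has {C, A, F, D, E}, so row 6, column 5 must be B.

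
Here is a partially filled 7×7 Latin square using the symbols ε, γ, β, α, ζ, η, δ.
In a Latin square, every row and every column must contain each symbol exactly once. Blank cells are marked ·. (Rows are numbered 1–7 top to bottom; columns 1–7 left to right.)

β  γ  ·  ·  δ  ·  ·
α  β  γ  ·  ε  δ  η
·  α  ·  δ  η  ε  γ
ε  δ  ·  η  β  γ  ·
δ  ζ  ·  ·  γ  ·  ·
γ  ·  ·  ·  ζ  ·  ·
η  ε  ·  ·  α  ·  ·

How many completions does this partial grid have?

Row 1, column 3: eliminating its row and column leaves {ε, α, ζ, η}.
Row 1, column 4: eliminating its row and column leaves {ε, α, ζ}.
Row 1, column 6: eliminating its row and column leaves {α, ζ, η}.
Row 1, column 7: eliminating its row and column leaves {ε, α, ζ}.
Row 2, column 4: eliminating its row and column leaves {ζ}.
Row 3, column 1: eliminating its row and column leaves {ζ}.
Row 3, column 3: eliminating its row and column leaves {β, ζ}.
Row 4, column 3: eliminating its row and column leaves {α, ζ}.
Row 4, column 7: eliminating its row and column leaves {α, ζ}.
Row 5, column 3: eliminating its row and column leaves {ε, β, α, η}.
Row 5, column 4: eliminating its row and column leaves {ε, β, α}.
Row 5, column 6: eliminating its row and column leaves {β, α, η}.
Row 5, column 7: eliminating its row and column leaves {ε, β, α}.
Row 6, column 2: eliminating its row and column leaves {η}.
Row 6, column 3: eliminating its row and column leaves {ε, β, α, η, δ}.
Row 6, column 4: eliminating its row and column leaves {ε, β, α}.
Row 6, column 6: eliminating its row and column leaves {β, α, η}.
Row 6, column 7: eliminating its row and column leaves {ε, β, α, δ}.
Row 7, column 3: eliminating its row and column leaves {β, ζ, δ}.
Row 7, column 4: eliminating its row and column leaves {γ, β, ζ}.
Row 7, column 6: eliminating its row and column leaves {β, ζ}.
Row 7, column 7: eliminating its row and column leaves {β, ζ, δ}.
Enumerating the assignments across these blanks that avoid any row or column repeat gives 10 completions.

10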